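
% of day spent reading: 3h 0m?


12.5%

Time: 180 minutes
Day: 1440 minutes
Percentage = (180/1440) × 100 = 12.5%


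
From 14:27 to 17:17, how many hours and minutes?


2h 50m

End time in minutes: 17×60 + 17 = 1037
Start time in minutes: 14×60 + 27 = 867
Difference = 1037 - 867 = 170 minutes
= 2 hours 50 minutes


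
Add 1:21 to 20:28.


Start: 1228 minutes from midnight
Add: 81 minutes
Total: 1309 minutes
Hours: 1309 ÷ 60 = 21 remainder 49

21:49


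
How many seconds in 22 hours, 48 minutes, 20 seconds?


Hours: 22 × 3600 = 79200
Minutes: 48 × 60 = 2880
Seconds: 20
Total = 79200 + 2880 + 20 = 82100

82100 seconds


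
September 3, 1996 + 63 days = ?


November 5, 1996

Start: September 3, 1996
Add 63 days
September 3 → October 1: 30 - 3 + 1 = 28 days (63 - 28 = 35 left)
October 1 → November 1: 31 - 1 + 1 = 31 days (35 - 31 = 4 left)
November 1 + 4 = November 5, 1996


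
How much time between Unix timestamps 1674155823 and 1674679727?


523904 seconds (145.5 hours / 6.06 days)

Difference = 1674679727 - 1674155823 = 523904 seconds
In hours: 523904 / 3600 ≈ 145.5
In days: 523904 / 86400 ≈ 6.06


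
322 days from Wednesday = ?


Start: Wednesday (index 2)
(2 + 322) mod 7
= 324 mod 7
= 2
Index 2 → Wednesday

Wednesday


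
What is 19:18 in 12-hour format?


7:18 PM

Hour: 19
19 - 12 = 7 → PM


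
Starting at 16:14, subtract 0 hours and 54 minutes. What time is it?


15:20

Start: 974 minutes from midnight
Subtract: 54 minutes
Remaining: 974 - 54 = 920
Hours: 15, Minutes: 20


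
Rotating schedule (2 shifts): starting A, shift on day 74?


Shift B

Shifts: A, B
Start: A (index 0)
Day 74: (0 + 74 - 1) mod 2
= 73 mod 2
= 1
Index 1 → shift B


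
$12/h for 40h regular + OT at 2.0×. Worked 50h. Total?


Regular: 40h × $12 = $480.00
Overtime: 50 - 40 = 10h
OT pay: 10h × $12 × 2.0 = $240.00
Total = $480.00 + $240.00 = $720.00

$720.00


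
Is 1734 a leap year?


Rules: divisible by 4 AND (not by 100 OR by 400)
1734 ÷ 4 = 433 remainder 2 → not divisible by 4
Not divisible by 4 → not a leap year

No


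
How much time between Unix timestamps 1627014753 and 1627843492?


828739 seconds (230.2 hours / 9.59 days)

Difference = 1627843492 - 1627014753 = 828739 seconds
In hours: 828739 / 3600 ≈ 230.2
In days: 828739 / 86400 ≈ 9.59


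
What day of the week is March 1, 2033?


Tuesday

Zeller's congruence:
q=1, m=3, k=33, j=20
h = (1 + ⌊13×4/5⌋ + 33 + ⌊33/4⌋ + ⌊20/4⌋ - 2×20) mod 7
= (1 + 10 + 33 + 8 + 5 - 40) mod 7
= 17 mod 7 = 3
h=3 → Tuesday


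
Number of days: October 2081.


31 days

Month: October (month 10)
October has 31 days


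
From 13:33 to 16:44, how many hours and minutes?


End time in minutes: 16×60 + 44 = 1004
Start time in minutes: 13×60 + 33 = 813
Difference = 1004 - 813 = 191 minutes
= 3 hours 11 minutes

3h 11m


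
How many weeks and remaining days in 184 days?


Weeks: 184 ÷ 7 = 26 remainder 2

26 weeks 2 days


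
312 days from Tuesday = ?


Start: Tuesday (index 1)
(1 + 312) mod 7
= 313 mod 7
= 5
Index 5 → Saturday

Saturday


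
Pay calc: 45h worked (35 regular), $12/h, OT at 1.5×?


Regular: 35h × $12 = $420.00
Overtime: 45 - 35 = 10h
OT pay: 10h × $12 × 1.5 = $180.00
Total = $420.00 + $180.00 = $600.00

$600.00


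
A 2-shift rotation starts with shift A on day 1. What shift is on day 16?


Shifts: A, B
Start: A (index 0)
Day 16: (0 + 16 - 1) mod 2
= 15 mod 2
= 1
Index 1 → shift B

Shift B


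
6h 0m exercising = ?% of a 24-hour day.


25.0%

Time: 360 minutes
Day: 1440 minutes
Percentage = (360/1440) × 100 = 25.0%


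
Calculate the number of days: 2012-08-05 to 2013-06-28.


327 days

From August 5, 2012 to June 28, 2013
Rest of August 2012: 31 - 5 = 26
Full months: September 30, October 31, November 30, December 31, January 31, February 2013 28, March 31, April 30, May 31
Days into June 2013: 28
Total = 26 + 30 + 31 + 30 + 31 + 31 + 28 + 31 + 30 + 31 + 28 = 327 days


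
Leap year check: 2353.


No

Rules: divisible by 4 AND (not by 100 OR by 400)
2353 ÷ 4 = 588 remainder 1 → not divisible by 4
Not divisible by 4 → not a leap year


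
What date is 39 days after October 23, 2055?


December 1, 2055

Start: October 23, 2055
Add 39 days
October 23 → November 1: 31 - 23 + 1 = 9 days (39 - 9 = 30 left)
November 1 → December 1: 30 - 1 + 1 = 30 days (30 - 30 = 0 left)
Land exactly on December 1, 2055


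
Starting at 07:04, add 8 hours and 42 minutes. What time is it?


15:46

Start: 424 minutes from midnight
Add: 522 minutes
Total: 946 minutes
Hours: 946 ÷ 60 = 15 remainder 46


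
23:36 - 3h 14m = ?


Start: 1416 minutes from midnight
Subtract: 194 minutes
Remaining: 1416 - 194 = 1222
Hours: 20, Minutes: 22

20:22


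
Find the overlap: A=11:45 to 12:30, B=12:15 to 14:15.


15 minutes

Meeting A: 705-750 (in minutes from midnight)
Meeting B: 735-855
Overlap start = max(705, 735) = 735
Overlap end = min(750, 855) = 750
Overlap = max(0, 750 - 735) = 15 min


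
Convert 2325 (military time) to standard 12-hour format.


11:25 PM

Hour: 23
23 - 12 = 11 → PM


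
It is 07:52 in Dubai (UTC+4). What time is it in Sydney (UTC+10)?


13:52

Time difference = UTC+10 - UTC+4 = +6 hours
New hour = (7 + 6) mod 24
= 13 mod 24 = 13
Minutes unchanged → 13:52


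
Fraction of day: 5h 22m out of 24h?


0.2236 (22.36%)

Total minutes: 5×60 + 22 = 322
Day = 24×60 = 1440 minutes
Fraction = 322/1440 ≈ 0.2236
As a percentage: 322/1440 × 100 ≈ 22.36%


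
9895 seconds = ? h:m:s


Hours: 9895 ÷ 3600 = 2 remainder 2695
Minutes: 2695 ÷ 60 = 44 remainder 55
Seconds: 55

2h 44m 55s


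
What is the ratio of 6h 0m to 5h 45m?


Duration 1: 360 minutes
Duration 2: 345 minutes
Ratio = 360:345
GCD = 15
Simplified = 24:23
As a decimal: 24/23 ≈ 1.04

24:23 (1.04)


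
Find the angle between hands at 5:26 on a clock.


7.0°

Hour hand = 5×30 + 26×0.5 = 163.0°
Minute hand = 26×6 = 156°
Difference = |163.0 - 156| = 7.0°


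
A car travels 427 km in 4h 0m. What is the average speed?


106.8 km/h

Distance: 427 km
Time: 4 hours
Speed = 427 / 4 ≈ 106.8 km/h


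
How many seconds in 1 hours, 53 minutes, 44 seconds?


6824 seconds

Hours: 1 × 3600 = 3600
Minutes: 53 × 60 = 3180
Seconds: 44
Total = 3600 + 3180 + 44 = 6824


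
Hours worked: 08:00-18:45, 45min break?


10h 0m (600 minutes)

Total time = (18×60+45) - (8×60+0)
= 1125 - 480 = 645 min
Minus break: 645 - 45 = 600 min
= 10h 0m


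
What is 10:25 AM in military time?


10:25

Input: 10:25 AM
AM hour stays: 10


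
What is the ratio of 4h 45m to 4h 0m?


19:16 (1.19)

Duration 1: 285 minutes
Duration 2: 240 minutes
Ratio = 285:240
GCD = 15
Simplified = 19:16
As a decimal: 19/16 ≈ 1.19


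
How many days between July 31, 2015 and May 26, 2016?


From July 31, 2015 to May 26, 2016
Rest of July 2015: 31 - 31 = 0
Full months: August 31, September 30, October 31, November 30, December 31, January 31, February 2016 29, March 31, April 30
Days into May 2016: 26
Total = 0 + 31 + 30 + 31 + 30 + 31 + 31 + 29 + 31 + 30 + 26 = 300 days

300 days


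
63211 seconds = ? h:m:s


Hours: 63211 ÷ 3600 = 17 remainder 2011
Minutes: 2011 ÷ 60 = 33 remainder 31
Seconds: 31

17h 33m 31s


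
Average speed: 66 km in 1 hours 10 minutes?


56.6 km/h

Distance: 66 km
Time: 1h 10m = 70 min = 70/60 = 7/6 hours
Speed = 66 ÷ (7/6) = 66 × 6 / 7 = 396/7 ≈ 56.6 km/h


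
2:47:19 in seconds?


Hours: 2 × 3600 = 7200
Minutes: 47 × 60 = 2820
Seconds: 19
Total = 7200 + 2820 + 19 = 10039

10039 seconds


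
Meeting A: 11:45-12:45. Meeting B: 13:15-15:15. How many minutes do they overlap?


Meeting A: 705-765 (in minutes from midnight)
Meeting B: 795-915
Overlap start = max(705, 795) = 795
Overlap end = min(765, 915) = 765
Overlap = max(0, 765 - 795) = 0 min

0 minutes


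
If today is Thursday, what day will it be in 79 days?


Start: Thursday (index 3)
(3 + 79) mod 7
= 82 mod 7
= 5
Index 5 → Saturday

Saturday


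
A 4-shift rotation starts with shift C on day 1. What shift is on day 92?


Shift B

Shifts: A, B, C, D
Start: C (index 2)
Day 92: (2 + 92 - 1) mod 4
= 93 mod 4
= 1
Index 1 → shift B


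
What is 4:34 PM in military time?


Input: 4:34 PM
PM: 4 + 12 = 16

16:34


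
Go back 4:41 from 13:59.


09:18

Start: 839 minutes from midnight
Subtract: 281 minutes
Remaining: 839 - 281 = 558
Hours: 9, Minutes: 18


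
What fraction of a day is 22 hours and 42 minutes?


0.9458 (94.58%)

Total minutes: 22×60 + 42 = 1362
Day = 24×60 = 1440 minutes
Fraction = 1362/1440 ≈ 0.9458
As a percentage: 1362/1440 × 100 ≈ 94.58%


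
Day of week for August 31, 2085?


Zeller's congruence:
q=31, m=8, k=85, j=20
h = (31 + ⌊13×9/5⌋ + 85 + ⌊85/4⌋ + ⌊20/4⌋ - 2×20) mod 7
= (31 + 23 + 85 + 21 + 5 - 40) mod 7
= 125 mod 7 = 6
h=6 → Friday

Friday


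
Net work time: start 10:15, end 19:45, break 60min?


Total time = (19×60+45) - (10×60+15)
= 1185 - 615 = 570 min
Minus break: 570 - 60 = 510 min
= 8h 30m

8h 30m (510 minutes)


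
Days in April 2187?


30 days

Month: April (month 4)
April has 30 days


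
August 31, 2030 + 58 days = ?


Start: August 31, 2030
Add 58 days
August 31 → September 1: 31 - 31 + 1 = 1 days (58 - 1 = 57 left)
September 1 → October 1: 30 - 1 + 1 = 30 days (57 - 30 = 27 left)
October 1 + 27 = October 28, 2030

October 28, 2030


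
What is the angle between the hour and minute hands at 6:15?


Hour hand = 6×30 + 15×0.5 = 187.5°
Minute hand = 15×6 = 90°
Difference = |187.5 - 90| = 97.5°

97.5°


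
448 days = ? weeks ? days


64 weeks 0 days

Weeks: 448 ÷ 7 = 64 remainder 0


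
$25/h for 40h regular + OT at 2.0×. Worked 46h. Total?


Regular: 40h × $25 = $1000.00
Overtime: 46 - 40 = 6h
OT pay: 6h × $25 × 2.0 = $300.00
Total = $1000.00 + $300.00 = $1300.00

$1300.00


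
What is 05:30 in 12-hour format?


5:30 AM

Hour: 5
5 < 12 → AM


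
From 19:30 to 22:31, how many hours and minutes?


3h 1m

End time in minutes: 22×60 + 31 = 1351
Start time in minutes: 19×60 + 30 = 1170
Difference = 1351 - 1170 = 181 minutes
= 3 hours 1 minutes


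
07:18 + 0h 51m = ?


Start: 438 minutes from midnight
Add: 51 minutes
Total: 489 minutes
Hours: 489 ÷ 60 = 8 remainder 9

08:09


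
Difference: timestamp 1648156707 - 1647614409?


542298 seconds (150.6 hours / 6.28 days)

Difference = 1648156707 - 1647614409 = 542298 seconds
In hours: 542298 / 3600 ≈ 150.6
In days: 542298 / 86400 ≈ 6.28


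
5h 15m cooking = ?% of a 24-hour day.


21.9%

Time: 315 minutes
Day: 1440 minutes
Percentage = (315/1440) × 100 ≈ 21.9%


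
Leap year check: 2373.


Rules: divisible by 4 AND (not by 100 OR by 400)
2373 ÷ 4 = 593 remainder 1 → not divisible by 4
Not divisible by 4 → not a leap year

No


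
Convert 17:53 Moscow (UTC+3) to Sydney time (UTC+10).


00:53 (next day)

Time difference = UTC+10 - UTC+3 = +7 hours
New hour = (17 + 7) mod 24
= 24 mod 24 = 0
Minutes unchanged → 00:53; 24 ≥ 24 → next day


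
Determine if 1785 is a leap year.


Rules: divisible by 4 AND (not by 100 OR by 400)
1785 ÷ 4 = 446 remainder 1 → not divisible by 4
Not divisible by 4 → not a leap year

No


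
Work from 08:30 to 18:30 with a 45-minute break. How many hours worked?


Total time = (18×60+30) - (8×60+30)
= 1110 - 510 = 600 min
Minus break: 600 - 45 = 555 min
= 9h 15m

9h 15m (555 minutes)


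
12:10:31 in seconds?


Hours: 12 × 3600 = 43200
Minutes: 10 × 60 = 600
Seconds: 31
Total = 43200 + 600 + 31 = 43831

43831 seconds


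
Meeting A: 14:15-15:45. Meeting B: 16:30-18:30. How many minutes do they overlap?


Meeting A: 855-945 (in minutes from midnight)
Meeting B: 990-1110
Overlap start = max(855, 990) = 990
Overlap end = min(945, 1110) = 945
Overlap = max(0, 945 - 990) = 0 min

0 minutes


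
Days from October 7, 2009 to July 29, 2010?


From October 7, 2009 to July 29, 2010
Rest of October 2009: 31 - 7 = 24
Full months: November 30, December 31, January 31, February 2010 28, March 31, April 30, May 31, June 30
Days into July 2010: 29
Total = 24 + 30 + 31 + 31 + 28 + 31 + 30 + 31 + 30 + 29 = 295 days

295 days


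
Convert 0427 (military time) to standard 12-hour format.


Hour: 4
4 < 12 → AM

4:27 AM


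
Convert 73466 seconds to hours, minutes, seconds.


20h 24m 26s

Hours: 73466 ÷ 3600 = 20 remainder 1466
Minutes: 1466 ÷ 60 = 24 remainder 26
Seconds: 26


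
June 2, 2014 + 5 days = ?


June 7, 2014

Start: June 2, 2014
Add 5 days
June 2 + 5 = June 7, 2014


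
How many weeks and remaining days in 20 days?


Weeks: 20 ÷ 7 = 2 remainder 6

2 weeks 6 days


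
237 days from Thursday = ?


Wednesday

Start: Thursday (index 3)
(3 + 237) mod 7
= 240 mod 7
= 2
Index 2 → Wednesday


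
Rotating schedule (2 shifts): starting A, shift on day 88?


Shift B

Shifts: A, B
Start: A (index 0)
Day 88: (0 + 88 - 1) mod 2
= 87 mod 2
= 1
Index 1 → shift B


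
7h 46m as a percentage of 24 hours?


Total minutes: 7×60 + 46 = 466
Day = 24×60 = 1440 minutes
Fraction = 466/1440 ≈ 0.3236
As a percentage: 466/1440 × 100 ≈ 32.36%

0.3236 (32.36%)


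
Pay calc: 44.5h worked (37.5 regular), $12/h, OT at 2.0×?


$618.00

Regular: 37.5h × $12 = $450.00
Overtime: 44.5 - 37.5 = 7.0h
OT pay: 7.0h × $12 × 2.0 = $168.00
Total = $450.00 + $168.00 = $618.00


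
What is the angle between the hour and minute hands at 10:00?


60.0°

Hour hand = 10×30 + 0×0.5 = 300.0°
Minute hand = 0×6 = 0°
Difference = |300.0 - 0| = 300.0°
Since > 180°: 360 - 300.0 = 60.0°


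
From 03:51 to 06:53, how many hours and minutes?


3h 2m

End time in minutes: 6×60 + 53 = 413
Start time in minutes: 3×60 + 51 = 231
Difference = 413 - 231 = 182 minutes
= 3 hours 2 minutes


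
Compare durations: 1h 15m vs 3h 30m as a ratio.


5:14 (0.36)

Duration 1: 75 minutes
Duration 2: 210 minutes
Ratio = 75:210
GCD = 15
Simplified = 5:14
As a decimal: 5/14 ≈ 0.36


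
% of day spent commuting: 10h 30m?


43.8%

Time: 630 minutes
Day: 1440 minutes
Percentage = (630/1440) × 100 ≈ 43.8%


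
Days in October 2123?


31 days

Month: October (month 10)
October has 31 days


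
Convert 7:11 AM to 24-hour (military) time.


Input: 7:11 AM
AM hour stays: 7

07:11


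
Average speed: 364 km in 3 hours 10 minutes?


Distance: 364 km
Time: 3h 10m = 190 min = 190/60 = 19/6 hours
Speed = 364 ÷ (19/6) = 364 × 6 / 19 = 2184/19 ≈ 114.9 km/h

114.9 km/h


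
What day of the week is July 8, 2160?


Zeller's congruence:
q=8, m=7, k=60, j=21
h = (8 + ⌊13×8/5⌋ + 60 + ⌊60/4⌋ + ⌊21/4⌋ - 2×21) mod 7
= (8 + 20 + 60 + 15 + 5 - 42) mod 7
= 66 mod 7 = 3
h=3 → Tuesday

Tuesday


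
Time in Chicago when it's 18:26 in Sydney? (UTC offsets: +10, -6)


Time difference = UTC-6 - UTC+10 = -16 hours
New hour = (18 -16) mod 24
= 2 mod 24 = 2
Minutes unchanged → 02:26

02:26


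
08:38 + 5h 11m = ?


Start: 518 minutes from midnight
Add: 311 minutes
Total: 829 minutes
Hours: 829 ÷ 60 = 13 remainder 49

13:49


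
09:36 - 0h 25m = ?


Start: 576 minutes from midnight
Subtract: 25 minutes
Remaining: 576 - 25 = 551
Hours: 9, Minutes: 11

09:11


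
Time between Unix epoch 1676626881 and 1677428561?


801680 seconds (222.7 hours / 9.28 days)

Difference = 1677428561 - 1676626881 = 801680 seconds
In hours: 801680 / 3600 ≈ 222.7
In days: 801680 / 86400 ≈ 9.28


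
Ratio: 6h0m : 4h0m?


3:2 (1.50)

Duration 1: 360 minutes
Duration 2: 240 minutes
Ratio = 360:240
GCD = 120
Simplified = 3:2
As a decimal: 3/2 = 1.50


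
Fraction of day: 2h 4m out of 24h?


0.0861 (8.61%)

Total minutes: 2×60 + 4 = 124
Day = 24×60 = 1440 minutes
Fraction = 124/1440 ≈ 0.0861
As a percentage: 124/1440 × 100 ≈ 8.61%


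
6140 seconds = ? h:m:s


Hours: 6140 ÷ 3600 = 1 remainder 2540
Minutes: 2540 ÷ 60 = 42 remainder 20
Seconds: 20

1h 42m 20s


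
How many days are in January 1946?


Month: January (month 1)
January has 31 days

31 days


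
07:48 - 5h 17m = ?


02:31

Start: 468 minutes from midnight
Subtract: 317 minutes
Remaining: 468 - 317 = 151
Hours: 2, Minutes: 31


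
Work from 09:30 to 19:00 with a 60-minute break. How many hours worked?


8h 30m (510 minutes)

Total time = (19×60+0) - (9×60+30)
= 1140 - 570 = 570 min
Minus break: 570 - 60 = 510 min
= 8h 30m


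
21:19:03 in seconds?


Hours: 21 × 3600 = 75600
Minutes: 19 × 60 = 1140
Seconds: 3
Total = 75600 + 1140 + 3 = 76743

76743 seconds


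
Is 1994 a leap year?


Rules: divisible by 4 AND (not by 100 OR by 400)
1994 ÷ 4 = 498 remainder 2 → not divisible by 4
Not divisible by 4 → not a leap year

No


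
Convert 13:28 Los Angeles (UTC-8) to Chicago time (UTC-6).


15:28

Time difference = UTC-6 - UTC-8 = +2 hours
New hour = (13 + 2) mod 24
= 15 mod 24 = 15
Minutes unchanged → 15:28


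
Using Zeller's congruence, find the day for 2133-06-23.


Tuesday

Zeller's congruence:
q=23, m=6, k=33, j=21
h = (23 + ⌊13×7/5⌋ + 33 + ⌊33/4⌋ + ⌊21/4⌋ - 2×21) mod 7
= (23 + 18 + 33 + 8 + 5 - 42) mod 7
= 45 mod 7 = 3
h=3 → Tuesday


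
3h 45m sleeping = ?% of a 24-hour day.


15.6%

Time: 225 minutes
Day: 1440 minutes
Percentage = (225/1440) × 100 ≈ 15.6%


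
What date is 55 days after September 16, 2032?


November 10, 2032

Start: September 16, 2032
Add 55 days
September 16 → October 1: 30 - 16 + 1 = 15 days (55 - 15 = 40 left)
October 1 → November 1: 31 - 1 + 1 = 31 days (40 - 31 = 9 left)
November 1 + 9 = November 10, 2032


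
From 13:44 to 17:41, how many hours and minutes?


3h 57m

End time in minutes: 17×60 + 41 = 1061
Start time in minutes: 13×60 + 44 = 824
Difference = 1061 - 824 = 237 minutes
= 3 hours 57 minutes


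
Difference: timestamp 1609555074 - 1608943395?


611679 seconds (169.9 hours / 7.08 days)

Difference = 1609555074 - 1608943395 = 611679 seconds
In hours: 611679 / 3600 ≈ 169.9
In days: 611679 / 86400 ≈ 7.08


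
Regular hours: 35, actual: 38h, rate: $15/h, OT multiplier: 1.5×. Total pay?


Regular: 35h × $15 = $525.00
Overtime: 38 - 35 = 3h
OT pay: 3h × $15 × 1.5 = $67.50
Total = $525.00 + $67.50 = $592.50

$592.50


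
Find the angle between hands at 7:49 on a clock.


Hour hand = 7×30 + 49×0.5 = 234.5°
Minute hand = 49×6 = 294°
Difference = |234.5 - 294| = 59.5°

59.5°


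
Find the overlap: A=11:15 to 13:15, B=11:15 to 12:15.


Meeting A: 675-795 (in minutes from midnight)
Meeting B: 675-735
Overlap start = max(675, 675) = 675
Overlap end = min(795, 735) = 735
Overlap = max(0, 735 - 675) = 60 min

60 minutes


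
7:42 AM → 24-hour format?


07:42

Input: 7:42 AM
AM hour stays: 7


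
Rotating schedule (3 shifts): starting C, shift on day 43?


Shifts: A, B, C
Start: C (index 2)
Day 43: (2 + 43 - 1) mod 3
= 44 mod 3
= 2
Index 2 → shift C

Shift C


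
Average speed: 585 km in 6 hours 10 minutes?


Distance: 585 km
Time: 6h 10m = 370 min = 370/60 = 37/6 hours
Speed = 585 ÷ (37/6) = 585 × 6 / 37 = 3510/37 ≈ 94.9 km/h

94.9 km/h


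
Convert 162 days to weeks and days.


Weeks: 162 ÷ 7 = 23 remainder 1

23 weeks 1 days


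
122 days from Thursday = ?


Start: Thursday (index 3)
(3 + 122) mod 7
= 125 mod 7
= 6
Index 6 → Sunday

Sunday


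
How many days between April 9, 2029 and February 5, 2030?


302 days

From April 9, 2029 to February 5, 2030
Rest of April 2029: 30 - 9 = 21
Full months: May 31, June 30, July 31, August 31, September 30, October 31, November 30, December 31, January 31
Days into February 2030: 5
Total = 21 + 31 + 30 + 31 + 31 + 30 + 31 + 30 + 31 + 31 + 5 = 302 days


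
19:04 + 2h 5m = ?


Start: 1144 minutes from midnight
Add: 125 minutes
Total: 1269 minutes
Hours: 1269 ÷ 60 = 21 remainder 9

21:09


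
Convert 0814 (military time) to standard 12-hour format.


Hour: 8
8 < 12 → AM

8:14 AM


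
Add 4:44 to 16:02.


20:46

Start: 962 minutes from midnight
Add: 284 minutes
Total: 1246 minutes
Hours: 1246 ÷ 60 = 20 remainder 46


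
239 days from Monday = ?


Tuesday

Start: Monday (index 0)
(0 + 239) mod 7
= 239 mod 7
= 1
Index 1 → Tuesday


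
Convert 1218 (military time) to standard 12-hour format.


Hour: 12
12 → 12 PM (noon)

12:18 PM


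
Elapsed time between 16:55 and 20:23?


3h 28m

End time in minutes: 20×60 + 23 = 1223
Start time in minutes: 16×60 + 55 = 1015
Difference = 1223 - 1015 = 208 minutes
= 3 hours 28 minutes


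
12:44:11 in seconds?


45851 seconds

Hours: 12 × 3600 = 43200
Minutes: 44 × 60 = 2640
Seconds: 11
Total = 43200 + 2640 + 11 = 45851


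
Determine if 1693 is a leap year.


Rules: divisible by 4 AND (not by 100 OR by 400)
1693 ÷ 4 = 423 remainder 1 → not divisible by 4
Not divisible by 4 → not a leap year

No


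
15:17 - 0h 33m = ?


Start: 917 minutes from midnight
Subtract: 33 minutes
Remaining: 917 - 33 = 884
Hours: 14, Minutes: 44

14:44


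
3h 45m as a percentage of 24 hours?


Total minutes: 3×60 + 45 = 225
Day = 24×60 = 1440 minutes
Fraction = 225/1440 ≈ 0.1563
As a percentage: 225/1440 × 100 ≈ 15.63%

0.1563 (15.63%)


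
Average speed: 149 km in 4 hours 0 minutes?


37.3 km/h

Distance: 149 km
Time: 4 hours
Speed = 149 / 4 ≈ 37.3 km/h


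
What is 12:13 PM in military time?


12:13

Input: 12:13 PM
12 PM → 12 (noon)


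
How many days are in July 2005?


31 days

Month: July (month 7)
July has 31 days


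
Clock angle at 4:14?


Hour hand = 4×30 + 14×0.5 = 127.0°
Minute hand = 14×6 = 84°
Difference = |127.0 - 84| = 43.0°

43.0°


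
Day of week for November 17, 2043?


Zeller's congruence:
q=17, m=11, k=43, j=20
h = (17 + ⌊13×12/5⌋ + 43 + ⌊43/4⌋ + ⌊20/4⌋ - 2×20) mod 7
= (17 + 31 + 43 + 10 + 5 - 40) mod 7
= 66 mod 7 = 3
h=3 → Tuesday

Tuesday


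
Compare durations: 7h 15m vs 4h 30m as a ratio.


Duration 1: 435 minutes
Duration 2: 270 minutes
Ratio = 435:270
GCD = 15
Simplified = 29:18
As a decimal: 29/18 ≈ 1.61

29:18 (1.61)


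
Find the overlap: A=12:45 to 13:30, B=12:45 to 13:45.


Meeting A: 765-810 (in minutes from midnight)
Meeting B: 765-825
Overlap start = max(765, 765) = 765
Overlap end = min(810, 825) = 810
Overlap = max(0, 810 - 765) = 45 min

45 minutes


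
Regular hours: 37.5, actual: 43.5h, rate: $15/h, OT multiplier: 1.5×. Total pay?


Regular: 37.5h × $15 = $562.50
Overtime: 43.5 - 37.5 = 6.0h
OT pay: 6.0h × $15 × 1.5 = $135.00
Total = $562.50 + $135.00 = $697.50

$697.50


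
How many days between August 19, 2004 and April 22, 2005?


From August 19, 2004 to April 22, 2005
Rest of August 2004: 31 - 19 = 12
Full months: September 30, October 31, November 30, December 31, January 31, February 2005 28, March 31
Days into April 2005: 22
Total = 12 + 30 + 31 + 30 + 31 + 31 + 28 + 31 + 22 = 246 days

246 days


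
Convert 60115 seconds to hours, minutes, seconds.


16h 41m 55s

Hours: 60115 ÷ 3600 = 16 remainder 2515
Minutes: 2515 ÷ 60 = 41 remainder 55
Seconds: 55


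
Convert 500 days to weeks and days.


Weeks: 500 ÷ 7 = 71 remainder 3

71 weeks 3 days


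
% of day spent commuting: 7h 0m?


29.2%

Time: 420 minutes
Day: 1440 minutes
Percentage = (420/1440) × 100 ≈ 29.2%


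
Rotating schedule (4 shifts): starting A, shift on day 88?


Shift D

Shifts: A, B, C, D
Start: A (index 0)
Day 88: (0 + 88 - 1) mod 4
= 87 mod 4
= 3
Index 3 → shift D


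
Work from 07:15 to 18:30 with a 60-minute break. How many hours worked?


10h 15m (615 minutes)

Total time = (18×60+30) - (7×60+15)
= 1110 - 435 = 675 min
Minus break: 675 - 60 = 615 min
= 10h 15m


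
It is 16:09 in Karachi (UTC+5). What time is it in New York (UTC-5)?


06:09

Time difference = UTC-5 - UTC+5 = -10 hours
New hour = (16 -10) mod 24
= 6 mod 24 = 6
Minutes unchanged → 06:09


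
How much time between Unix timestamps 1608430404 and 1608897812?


467408 seconds (129.8 hours / 5.41 days)

Difference = 1608897812 - 1608430404 = 467408 seconds
In hours: 467408 / 3600 ≈ 129.8
In days: 467408 / 86400 ≈ 5.41


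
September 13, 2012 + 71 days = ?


November 23, 2012

Start: September 13, 2012
Add 71 days
September 13 → October 1: 30 - 13 + 1 = 18 days (71 - 18 = 53 left)
October 1 → November 1: 31 - 1 + 1 = 31 days (53 - 31 = 22 left)
November 1 + 22 = November 23, 2012


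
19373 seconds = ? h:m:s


Hours: 19373 ÷ 3600 = 5 remainder 1373
Minutes: 1373 ÷ 60 = 22 remainder 53
Seconds: 53

5h 22m 53s


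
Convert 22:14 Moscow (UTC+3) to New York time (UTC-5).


Time difference = UTC-5 - UTC+3 = -8 hours
New hour = (22 -8) mod 24
= 14 mod 24 = 14
Minutes unchanged → 14:14

14:14


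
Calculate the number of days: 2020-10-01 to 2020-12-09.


69 days

From October 1, 2020 to December 9, 2020
Rest of October 2020: 31 - 1 = 30
Full months: November 30
Days into December 2020: 9
Total = 30 + 30 + 9 = 69 days


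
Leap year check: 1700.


No

Rules: divisible by 4 AND (not by 100 OR by 400)
1700 ÷ 4 = 425 exactly → divisible by 4
1700 ÷ 100 = 17 exactly → divisible by 100
1700 ÷ 400 = 4 remainder 100 → not divisible by 400
Divisible by 100 but not by 400 → not a leap year


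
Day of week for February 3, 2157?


Zeller's congruence:
q=3, m=14, k=56, j=21
h = (3 + ⌊13×15/5⌋ + 56 + ⌊56/4⌋ + ⌊21/4⌋ - 2×21) mod 7
= (3 + 39 + 56 + 14 + 5 - 42) mod 7
= 75 mod 7 = 5
h=5 → Thursday

Thursday


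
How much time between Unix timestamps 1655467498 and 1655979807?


512309 seconds (142.3 hours / 5.93 days)

Difference = 1655979807 - 1655467498 = 512309 seconds
In hours: 512309 / 3600 ≈ 142.3
In days: 512309 / 86400 ≈ 5.93


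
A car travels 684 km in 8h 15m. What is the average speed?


Distance: 684 km
Time: 8h 15m = 495 min = 495/60 = 33/4 hours
Speed = 684 ÷ (33/4) = 684 × 4 / 33 = 2736/33 ≈ 82.9 km/h

82.9 km/h


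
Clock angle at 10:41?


74.5°

Hour hand = 10×30 + 41×0.5 = 320.5°
Minute hand = 41×6 = 246°
Difference = |320.5 - 246| = 74.5°


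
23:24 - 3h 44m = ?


Start: 1404 minutes from midnight
Subtract: 224 minutes
Remaining: 1404 - 224 = 1180
Hours: 19, Minutes: 40

19:40


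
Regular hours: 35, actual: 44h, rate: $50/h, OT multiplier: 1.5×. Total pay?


$2425.00

Regular: 35h × $50 = $1750.00
Overtime: 44 - 35 = 9h
OT pay: 9h × $50 × 1.5 = $675.00
Total = $1750.00 + $675.00 = $2425.00


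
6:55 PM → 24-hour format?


Input: 6:55 PM
PM: 6 + 12 = 18

18:55


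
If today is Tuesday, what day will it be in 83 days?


Monday

Start: Tuesday (index 1)
(1 + 83) mod 7
= 84 mod 7
= 0
Index 0 → Monday


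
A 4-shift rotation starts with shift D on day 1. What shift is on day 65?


Shifts: A, B, C, D
Start: D (index 3)
Day 65: (3 + 65 - 1) mod 4
= 67 mod 4
= 3
Index 3 → shift D

Shift D


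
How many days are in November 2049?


30 days

Month: November (month 11)
November has 30 days


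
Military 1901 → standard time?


Hour: 19
19 - 12 = 7 → PM

7:01 PM


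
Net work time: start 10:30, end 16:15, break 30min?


Total time = (16×60+15) - (10×60+30)
= 975 - 630 = 345 min
Minus break: 345 - 30 = 315 min
= 5h 15m

5h 15m (315 minutes)


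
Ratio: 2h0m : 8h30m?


Duration 1: 120 minutes
Duration 2: 510 minutes
Ratio = 120:510
GCD = 30
Simplified = 4:17
As a decimal: 4/17 ≈ 0.24

4:17 (0.24)


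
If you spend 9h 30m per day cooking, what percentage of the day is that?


Time: 570 minutes
Day: 1440 minutes
Percentage = (570/1440) × 100 ≈ 39.6%

39.6%


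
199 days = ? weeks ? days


Weeks: 199 ÷ 7 = 28 remainder 3

28 weeks 3 days


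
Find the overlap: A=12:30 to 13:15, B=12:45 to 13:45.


Meeting A: 750-795 (in minutes from midnight)
Meeting B: 765-825
Overlap start = max(750, 765) = 765
Overlap end = min(795, 825) = 795
Overlap = max(0, 795 - 765) = 30 min

30 minutes


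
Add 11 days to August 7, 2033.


August 18, 2033

Start: August 7, 2033
Add 11 days
August 7 + 11 = August 18, 2033


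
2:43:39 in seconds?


9819 seconds

Hours: 2 × 3600 = 7200
Minutes: 43 × 60 = 2580
Seconds: 39
Total = 7200 + 2580 + 39 = 9819


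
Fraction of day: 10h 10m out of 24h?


0.4236 (42.36%)

Total minutes: 10×60 + 10 = 610
Day = 24×60 = 1440 minutes
Fraction = 610/1440 ≈ 0.4236
As a percentage: 610/1440 × 100 ≈ 42.36%


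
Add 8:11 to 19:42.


Start: 1182 minutes from midnight
Add: 491 minutes
Total: 1673 minutes
Hours: 1673 ÷ 60 = 27 remainder 53
27 ≥ 24 → 27 - 24 = 3 (next day)

03:53 (next day)


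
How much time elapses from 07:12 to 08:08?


0h 56m

End time in minutes: 8×60 + 8 = 488
Start time in minutes: 7×60 + 12 = 432
Difference = 488 - 432 = 56 minutes
= 0 hours 56 minutes


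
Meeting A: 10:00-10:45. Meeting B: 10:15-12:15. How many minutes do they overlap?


Meeting A: 600-645 (in minutes from midnight)
Meeting B: 615-735
Overlap start = max(600, 615) = 615
Overlap end = min(645, 735) = 645
Overlap = max(0, 645 - 615) = 30 min

30 minutes


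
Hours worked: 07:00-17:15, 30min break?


Total time = (17×60+15) - (7×60+0)
= 1035 - 420 = 615 min
Minus break: 615 - 30 = 585 min
= 9h 45m

9h 45m (585 minutes)


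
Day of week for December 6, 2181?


Zeller's congruence:
q=6, m=12, k=81, j=21
h = (6 + ⌊13×13/5⌋ + 81 + ⌊81/4⌋ + ⌊21/4⌋ - 2×21) mod 7
= (6 + 33 + 81 + 20 + 5 - 42) mod 7
= 103 mod 7 = 5
h=5 → Thursday

Thursday


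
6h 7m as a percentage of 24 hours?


0.2549 (25.49%)

Total minutes: 6×60 + 7 = 367
Day = 24×60 = 1440 minutes
Fraction = 367/1440 ≈ 0.2549
As a percentage: 367/1440 × 100 ≈ 25.49%


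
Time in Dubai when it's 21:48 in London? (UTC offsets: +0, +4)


Time difference = UTC+4 - UTC+0 = +4 hours
New hour = (21 + 4) mod 24
= 25 mod 24 = 1
Minutes unchanged → 01:48; 25 ≥ 24 → next day

01:48 (next day)


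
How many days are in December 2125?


Month: December (month 12)
December has 31 days

31 days


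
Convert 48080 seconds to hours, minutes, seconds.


Hours: 48080 ÷ 3600 = 13 remainder 1280
Minutes: 1280 ÷ 60 = 21 remainder 20
Seconds: 20

13h 21m 20s


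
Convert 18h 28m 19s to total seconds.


Hours: 18 × 3600 = 64800
Minutes: 28 × 60 = 1680
Seconds: 19
Total = 64800 + 1680 + 19 = 66499

66499 seconds


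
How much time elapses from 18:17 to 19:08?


End time in minutes: 19×60 + 8 = 1148
Start time in minutes: 18×60 + 17 = 1097
Difference = 1148 - 1097 = 51 minutes
= 0 hours 51 minutes

0h 51m


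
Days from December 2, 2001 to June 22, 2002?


202 days

From December 2, 2001 to June 22, 2002
Rest of December 2001: 31 - 2 = 29
Full months: January 31, February 2002 28, March 31, April 30, May 31
Days into June 2002: 22
Total = 29 + 31 + 28 + 31 + 30 + 31 + 22 = 202 days


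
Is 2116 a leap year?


Yes

Rules: divisible by 4 AND (not by 100 OR by 400)
2116 ÷ 4 = 529 exactly → divisible by 4
2116 ÷ 100 = 21 remainder 16 → not divisible by 100
Divisible by 4 but not by 100 → leap year


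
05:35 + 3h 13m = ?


Start: 335 minutes from midnight
Add: 193 minutes
Total: 528 minutes
Hours: 528 ÷ 60 = 8 remainder 48

08:48


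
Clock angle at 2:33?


121.5°

Hour hand = 2×30 + 33×0.5 = 76.5°
Minute hand = 33×6 = 198°
Difference = |76.5 - 198| = 121.5°


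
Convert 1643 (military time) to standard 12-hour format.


4:43 PM

Hour: 16
16 - 12 = 4 → PM


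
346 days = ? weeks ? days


Weeks: 346 ÷ 7 = 49 remainder 3

49 weeks 3 days


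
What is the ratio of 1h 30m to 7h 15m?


6:29 (0.21)

Duration 1: 90 minutes
Duration 2: 435 minutes
Ratio = 90:435
GCD = 15
Simplified = 6:29
As a decimal: 6/29 ≈ 0.21


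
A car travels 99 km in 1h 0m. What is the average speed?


99.0 km/h

Distance: 99 km
Time: 1 hours
Speed = 99 / 1 = 99.0 km/h


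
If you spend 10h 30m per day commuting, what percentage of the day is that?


43.8%

Time: 630 minutes
Day: 1440 minutes
Percentage = (630/1440) × 100 ≈ 43.8%


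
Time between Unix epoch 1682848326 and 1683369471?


Difference = 1683369471 - 1682848326 = 521145 seconds
In hours: 521145 / 3600 ≈ 144.8
In days: 521145 / 86400 ≈ 6.03

521145 seconds (144.8 hours / 6.03 days)


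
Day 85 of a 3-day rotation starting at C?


Shifts: A, B, C
Start: C (index 2)
Day 85: (2 + 85 - 1) mod 3
= 86 mod 3
= 2
Index 2 → shift C

Shift C


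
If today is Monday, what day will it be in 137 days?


Start: Monday (index 0)
(0 + 137) mod 7
= 137 mod 7
= 4
Index 4 → Friday

Friday


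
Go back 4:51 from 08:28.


03:37

Start: 508 minutes from midnight
Subtract: 291 minutes
Remaining: 508 - 291 = 217
Hours: 3, Minutes: 37


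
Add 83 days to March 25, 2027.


June 16, 2027

Start: March 25, 2027
Add 83 days
March 25 → April 1: 31 - 25 + 1 = 7 days (83 - 7 = 76 left)
April 1 → May 1: 30 - 1 + 1 = 30 days (76 - 30 = 46 left)
May 1 → June 1: 31 - 1 + 1 = 31 days (46 - 31 = 15 left)
June 1 + 15 = June 16, 2027


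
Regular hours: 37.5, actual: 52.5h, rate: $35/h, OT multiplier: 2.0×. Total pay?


$2362.50

Regular: 37.5h × $35 = $1312.50
Overtime: 52.5 - 37.5 = 15.0h
OT pay: 15.0h × $35 × 2.0 = $1050.00
Total = $1312.50 + $1050.00 = $2362.50


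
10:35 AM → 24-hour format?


10:35

Input: 10:35 AM
AM hour stays: 10


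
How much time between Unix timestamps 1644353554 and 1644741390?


Difference = 1644741390 - 1644353554 = 387836 seconds
In hours: 387836 / 3600 ≈ 107.7
In days: 387836 / 86400 ≈ 4.49

387836 seconds (107.7 hours / 4.49 days)


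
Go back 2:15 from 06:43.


Start: 403 minutes from midnight
Subtract: 135 minutes
Remaining: 403 - 135 = 268
Hours: 4, Minutes: 28

04:28


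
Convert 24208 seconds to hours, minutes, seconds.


Hours: 24208 ÷ 3600 = 6 remainder 2608
Minutes: 2608 ÷ 60 = 43 remainder 28
Seconds: 28

6h 43m 28s


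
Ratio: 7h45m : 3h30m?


Duration 1: 465 minutes
Duration 2: 210 minutes
Ratio = 465:210
GCD = 15
Simplified = 31:14
As a decimal: 31/14 ≈ 2.21

31:14 (2.21)


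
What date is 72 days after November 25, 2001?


February 5, 2002

Start: November 25, 2001
Add 72 days
November 25 → December 1: 30 - 25 + 1 = 6 days (72 - 6 = 66 left)
December 1 → January 1: 31 - 1 + 1 = 31 days (66 - 31 = 35 left)
January 1 → February 1: 31 - 1 + 1 = 31 days (35 - 31 = 4 left)
February 1 + 4 = February 5, 2002


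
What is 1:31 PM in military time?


Input: 1:31 PM
PM: 1 + 12 = 13

13:31


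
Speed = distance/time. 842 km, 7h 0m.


Distance: 842 km
Time: 7 hours
Speed = 842 / 7 ≈ 120.3 km/h

120.3 km/h


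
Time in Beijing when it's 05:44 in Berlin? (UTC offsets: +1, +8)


Time difference = UTC+8 - UTC+1 = +7 hours
New hour = (5 + 7) mod 24
= 12 mod 24 = 12
Minutes unchanged → 12:44

12:44


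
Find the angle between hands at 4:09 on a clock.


Hour hand = 4×30 + 9×0.5 = 124.5°
Minute hand = 9×6 = 54°
Difference = |124.5 - 54| = 70.5°

70.5°


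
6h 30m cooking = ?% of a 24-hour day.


27.1%

Time: 390 minutes
Day: 1440 minutes
Percentage = (390/1440) × 100 ≈ 27.1%


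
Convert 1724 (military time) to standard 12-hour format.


Hour: 17
17 - 12 = 5 → PM

5:24 PM


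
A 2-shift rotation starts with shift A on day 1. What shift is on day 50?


Shift B

Shifts: A, B
Start: A (index 0)
Day 50: (0 + 50 - 1) mod 2
= 49 mod 2
= 1
Index 1 → shift B


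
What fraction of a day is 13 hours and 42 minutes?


Total minutes: 13×60 + 42 = 822
Day = 24×60 = 1440 minutes
Fraction = 822/1440 ≈ 0.5708
As a percentage: 822/1440 × 100 ≈ 57.08%

0.5708 (57.08%)


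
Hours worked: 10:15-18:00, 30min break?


Total time = (18×60+0) - (10×60+15)
= 1080 - 615 = 465 min
Minus break: 465 - 30 = 435 min
= 7h 15m

7h 15m (435 minutes)


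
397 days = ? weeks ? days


56 weeks 5 days

Weeks: 397 ÷ 7 = 56 remainder 5


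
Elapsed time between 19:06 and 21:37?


2h 31m

End time in minutes: 21×60 + 37 = 1297
Start time in minutes: 19×60 + 6 = 1146
Difference = 1297 - 1146 = 151 minutes
= 2 hours 31 minutes


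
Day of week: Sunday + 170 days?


Tuesday

Start: Sunday (index 6)
(6 + 170) mod 7
= 176 mod 7
= 1
Index 1 → Tuesday


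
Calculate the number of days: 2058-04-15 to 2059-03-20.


339 days

From April 15, 2058 to March 20, 2059
Rest of April 2058: 30 - 15 = 15
Full months: May 31, June 30, July 31, August 31, September 30, October 31, November 30, December 31, January 31, February 2059 28
Days into March 2059: 20
Total = 15 + 31 + 30 + 31 + 31 + 30 + 31 + 30 + 31 + 31 + 28 + 20 = 339 days


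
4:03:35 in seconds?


Hours: 4 × 3600 = 14400
Minutes: 3 × 60 = 180
Seconds: 35
Total = 14400 + 180 + 35 = 14615

14615 seconds


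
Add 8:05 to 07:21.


15:26

Start: 441 minutes from midnight
Add: 485 minutes
Total: 926 minutes
Hours: 926 ÷ 60 = 15 remainder 26


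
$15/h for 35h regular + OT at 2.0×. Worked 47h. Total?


$885.00

Regular: 35h × $15 = $525.00
Overtime: 47 - 35 = 12h
OT pay: 12h × $15 × 2.0 = $360.00
Total = $525.00 + $360.00 = $885.00


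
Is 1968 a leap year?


Rules: divisible by 4 AND (not by 100 OR by 400)
1968 ÷ 4 = 492 exactly → divisible by 4
1968 ÷ 100 = 19 remainder 68 → not divisible by 100
Divisible by 4 but not by 100 → leap year

Yes


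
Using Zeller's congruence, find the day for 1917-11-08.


Zeller's congruence:
q=8, m=11, k=17, j=19
h = (8 + ⌊13×12/5⌋ + 17 + ⌊17/4⌋ + ⌊19/4⌋ - 2×19) mod 7
= (8 + 31 + 17 + 4 + 4 - 38) mod 7
= 26 mod 7 = 5
h=5 → Thursday

Thursday


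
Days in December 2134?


Month: December (month 12)
December has 31 days

31 days


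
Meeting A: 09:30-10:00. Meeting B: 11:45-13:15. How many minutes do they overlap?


Meeting A: 570-600 (in minutes from midnight)
Meeting B: 705-795
Overlap start = max(570, 705) = 705
Overlap end = min(600, 795) = 600
Overlap = max(0, 600 - 705) = 0 min

0 minutes


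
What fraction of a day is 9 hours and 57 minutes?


Total minutes: 9×60 + 57 = 597
Day = 24×60 = 1440 minutes
Fraction = 597/1440 ≈ 0.4146
As a percentage: 597/1440 × 100 ≈ 41.46%

0.4146 (41.46%)


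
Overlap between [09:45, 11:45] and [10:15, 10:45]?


Meeting A: 585-705 (in minutes from midnight)
Meeting B: 615-645
Overlap start = max(585, 615) = 615
Overlap end = min(705, 645) = 645
Overlap = max(0, 645 - 615) = 30 min

30 minutes


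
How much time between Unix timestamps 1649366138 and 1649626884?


Difference = 1649626884 - 1649366138 = 260746 seconds
In hours: 260746 / 3600 ≈ 72.4
In days: 260746 / 86400 ≈ 3.02

260746 seconds (72.4 hours / 3.02 days)


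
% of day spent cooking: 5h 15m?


21.9%

Time: 315 minutes
Day: 1440 minutes
Percentage = (315/1440) × 100 ≈ 21.9%


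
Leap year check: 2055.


No

Rules: divisible by 4 AND (not by 100 OR by 400)
2055 ÷ 4 = 513 remainder 3 → not divisible by 4
Not divisible by 4 → not a leap year


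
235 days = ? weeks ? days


33 weeks 4 days

Weeks: 235 ÷ 7 = 33 remainder 4


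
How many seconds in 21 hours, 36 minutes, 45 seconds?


Hours: 21 × 3600 = 75600
Minutes: 36 × 60 = 2160
Seconds: 45
Total = 75600 + 2160 + 45 = 77805

77805 seconds
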